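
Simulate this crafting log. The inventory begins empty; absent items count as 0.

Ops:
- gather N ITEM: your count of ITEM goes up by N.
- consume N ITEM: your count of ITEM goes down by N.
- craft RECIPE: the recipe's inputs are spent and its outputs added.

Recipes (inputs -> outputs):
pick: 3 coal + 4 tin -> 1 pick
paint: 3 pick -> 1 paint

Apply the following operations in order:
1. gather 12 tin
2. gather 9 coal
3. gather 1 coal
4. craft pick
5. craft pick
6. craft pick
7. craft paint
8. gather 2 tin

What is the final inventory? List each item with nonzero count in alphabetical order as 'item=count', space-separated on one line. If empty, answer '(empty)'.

Answer: coal=1 paint=1 tin=2

Derivation:
After 1 (gather 12 tin): tin=12
After 2 (gather 9 coal): coal=9 tin=12
After 3 (gather 1 coal): coal=10 tin=12
After 4 (craft pick): coal=7 pick=1 tin=8
After 5 (craft pick): coal=4 pick=2 tin=4
After 6 (craft pick): coal=1 pick=3
After 7 (craft paint): coal=1 paint=1
After 8 (gather 2 tin): coal=1 paint=1 tin=2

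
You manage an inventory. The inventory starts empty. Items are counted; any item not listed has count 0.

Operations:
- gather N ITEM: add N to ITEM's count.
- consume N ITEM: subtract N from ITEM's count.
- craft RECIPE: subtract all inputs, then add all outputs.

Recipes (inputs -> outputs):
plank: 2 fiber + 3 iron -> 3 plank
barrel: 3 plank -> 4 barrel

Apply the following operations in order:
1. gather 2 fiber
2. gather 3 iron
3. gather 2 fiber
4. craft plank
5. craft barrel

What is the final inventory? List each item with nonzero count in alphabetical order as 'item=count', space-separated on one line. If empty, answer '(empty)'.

Answer: barrel=4 fiber=2

Derivation:
After 1 (gather 2 fiber): fiber=2
After 2 (gather 3 iron): fiber=2 iron=3
After 3 (gather 2 fiber): fiber=4 iron=3
After 4 (craft plank): fiber=2 plank=3
After 5 (craft barrel): barrel=4 fiber=2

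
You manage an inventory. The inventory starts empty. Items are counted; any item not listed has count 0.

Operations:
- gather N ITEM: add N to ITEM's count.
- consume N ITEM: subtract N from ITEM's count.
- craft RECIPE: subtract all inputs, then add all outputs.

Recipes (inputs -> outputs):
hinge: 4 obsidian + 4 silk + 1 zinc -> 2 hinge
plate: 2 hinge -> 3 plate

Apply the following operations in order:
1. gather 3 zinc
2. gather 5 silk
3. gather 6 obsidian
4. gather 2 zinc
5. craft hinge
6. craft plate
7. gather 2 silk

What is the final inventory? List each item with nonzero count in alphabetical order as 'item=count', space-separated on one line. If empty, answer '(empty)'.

Answer: obsidian=2 plate=3 silk=3 zinc=4

Derivation:
After 1 (gather 3 zinc): zinc=3
After 2 (gather 5 silk): silk=5 zinc=3
After 3 (gather 6 obsidian): obsidian=6 silk=5 zinc=3
After 4 (gather 2 zinc): obsidian=6 silk=5 zinc=5
After 5 (craft hinge): hinge=2 obsidian=2 silk=1 zinc=4
After 6 (craft plate): obsidian=2 plate=3 silk=1 zinc=4
After 7 (gather 2 silk): obsidian=2 plate=3 silk=3 zinc=4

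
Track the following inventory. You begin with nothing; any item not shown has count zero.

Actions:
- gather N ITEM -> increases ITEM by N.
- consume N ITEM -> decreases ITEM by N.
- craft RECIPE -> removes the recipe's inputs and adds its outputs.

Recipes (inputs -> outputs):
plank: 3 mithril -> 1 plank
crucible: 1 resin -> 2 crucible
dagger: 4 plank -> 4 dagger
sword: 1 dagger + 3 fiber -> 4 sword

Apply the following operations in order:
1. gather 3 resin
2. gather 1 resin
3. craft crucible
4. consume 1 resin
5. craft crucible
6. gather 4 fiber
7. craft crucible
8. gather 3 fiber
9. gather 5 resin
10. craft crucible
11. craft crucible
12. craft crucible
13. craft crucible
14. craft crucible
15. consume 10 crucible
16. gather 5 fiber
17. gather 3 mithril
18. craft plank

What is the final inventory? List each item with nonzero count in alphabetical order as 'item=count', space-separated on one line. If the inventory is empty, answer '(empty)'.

After 1 (gather 3 resin): resin=3
After 2 (gather 1 resin): resin=4
After 3 (craft crucible): crucible=2 resin=3
After 4 (consume 1 resin): crucible=2 resin=2
After 5 (craft crucible): crucible=4 resin=1
After 6 (gather 4 fiber): crucible=4 fiber=4 resin=1
After 7 (craft crucible): crucible=6 fiber=4
After 8 (gather 3 fiber): crucible=6 fiber=7
After 9 (gather 5 resin): crucible=6 fiber=7 resin=5
After 10 (craft crucible): crucible=8 fiber=7 resin=4
After 11 (craft crucible): crucible=10 fiber=7 resin=3
After 12 (craft crucible): crucible=12 fiber=7 resin=2
After 13 (craft crucible): crucible=14 fiber=7 resin=1
After 14 (craft crucible): crucible=16 fiber=7
After 15 (consume 10 crucible): crucible=6 fiber=7
After 16 (gather 5 fiber): crucible=6 fiber=12
After 17 (gather 3 mithril): crucible=6 fiber=12 mithril=3
After 18 (craft plank): crucible=6 fiber=12 plank=1

Answer: crucible=6 fiber=12 plank=1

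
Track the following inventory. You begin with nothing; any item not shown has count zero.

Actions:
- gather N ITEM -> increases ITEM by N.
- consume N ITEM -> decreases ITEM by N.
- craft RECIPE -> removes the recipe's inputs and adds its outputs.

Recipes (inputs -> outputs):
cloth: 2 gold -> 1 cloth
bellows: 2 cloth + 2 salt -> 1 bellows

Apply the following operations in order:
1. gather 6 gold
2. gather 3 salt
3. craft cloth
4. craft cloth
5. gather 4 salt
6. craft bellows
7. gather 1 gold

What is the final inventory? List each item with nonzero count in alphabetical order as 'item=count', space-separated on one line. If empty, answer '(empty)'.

Answer: bellows=1 gold=3 salt=5

Derivation:
After 1 (gather 6 gold): gold=6
After 2 (gather 3 salt): gold=6 salt=3
After 3 (craft cloth): cloth=1 gold=4 salt=3
After 4 (craft cloth): cloth=2 gold=2 salt=3
After 5 (gather 4 salt): cloth=2 gold=2 salt=7
After 6 (craft bellows): bellows=1 gold=2 salt=5
After 7 (gather 1 gold): bellows=1 gold=3 salt=5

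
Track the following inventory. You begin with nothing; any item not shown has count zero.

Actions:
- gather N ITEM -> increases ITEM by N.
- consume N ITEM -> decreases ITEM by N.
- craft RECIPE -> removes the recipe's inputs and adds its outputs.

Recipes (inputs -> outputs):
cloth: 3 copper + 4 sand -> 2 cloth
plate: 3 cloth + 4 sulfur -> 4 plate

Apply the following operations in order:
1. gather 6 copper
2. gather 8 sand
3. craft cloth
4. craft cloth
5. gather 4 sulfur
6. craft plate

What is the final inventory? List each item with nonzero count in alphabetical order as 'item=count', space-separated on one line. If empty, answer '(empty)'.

After 1 (gather 6 copper): copper=6
After 2 (gather 8 sand): copper=6 sand=8
After 3 (craft cloth): cloth=2 copper=3 sand=4
After 4 (craft cloth): cloth=4
After 5 (gather 4 sulfur): cloth=4 sulfur=4
After 6 (craft plate): cloth=1 plate=4

Answer: cloth=1 plate=4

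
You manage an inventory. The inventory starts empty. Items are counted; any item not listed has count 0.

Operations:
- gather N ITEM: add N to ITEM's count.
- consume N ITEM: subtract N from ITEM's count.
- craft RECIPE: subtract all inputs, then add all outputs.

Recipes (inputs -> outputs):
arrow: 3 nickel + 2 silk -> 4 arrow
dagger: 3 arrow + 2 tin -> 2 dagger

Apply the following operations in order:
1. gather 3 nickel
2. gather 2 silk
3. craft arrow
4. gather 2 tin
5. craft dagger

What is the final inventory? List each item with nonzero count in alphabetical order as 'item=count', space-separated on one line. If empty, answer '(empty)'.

After 1 (gather 3 nickel): nickel=3
After 2 (gather 2 silk): nickel=3 silk=2
After 3 (craft arrow): arrow=4
After 4 (gather 2 tin): arrow=4 tin=2
After 5 (craft dagger): arrow=1 dagger=2

Answer: arrow=1 dagger=2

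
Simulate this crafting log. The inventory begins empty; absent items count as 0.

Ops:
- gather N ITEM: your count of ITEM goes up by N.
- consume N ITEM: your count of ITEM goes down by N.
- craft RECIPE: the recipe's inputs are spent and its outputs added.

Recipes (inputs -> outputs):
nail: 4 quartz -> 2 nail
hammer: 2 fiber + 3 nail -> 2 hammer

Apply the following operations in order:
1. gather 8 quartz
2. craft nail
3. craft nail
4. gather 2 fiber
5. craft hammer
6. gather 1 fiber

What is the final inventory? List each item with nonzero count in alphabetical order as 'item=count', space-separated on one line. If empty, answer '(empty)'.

After 1 (gather 8 quartz): quartz=8
After 2 (craft nail): nail=2 quartz=4
After 3 (craft nail): nail=4
After 4 (gather 2 fiber): fiber=2 nail=4
After 5 (craft hammer): hammer=2 nail=1
After 6 (gather 1 fiber): fiber=1 hammer=2 nail=1

Answer: fiber=1 hammer=2 nail=1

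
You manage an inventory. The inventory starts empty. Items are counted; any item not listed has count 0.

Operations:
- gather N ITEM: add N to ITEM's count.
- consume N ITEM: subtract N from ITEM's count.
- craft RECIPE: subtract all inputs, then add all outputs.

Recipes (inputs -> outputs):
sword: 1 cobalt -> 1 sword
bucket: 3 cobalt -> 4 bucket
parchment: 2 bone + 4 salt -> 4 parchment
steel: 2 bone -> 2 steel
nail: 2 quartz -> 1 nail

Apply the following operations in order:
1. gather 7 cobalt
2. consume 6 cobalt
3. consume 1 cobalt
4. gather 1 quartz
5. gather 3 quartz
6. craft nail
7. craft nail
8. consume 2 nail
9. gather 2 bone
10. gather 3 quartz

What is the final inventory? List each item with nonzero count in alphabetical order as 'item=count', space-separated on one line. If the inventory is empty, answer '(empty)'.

After 1 (gather 7 cobalt): cobalt=7
After 2 (consume 6 cobalt): cobalt=1
After 3 (consume 1 cobalt): (empty)
After 4 (gather 1 quartz): quartz=1
After 5 (gather 3 quartz): quartz=4
After 6 (craft nail): nail=1 quartz=2
After 7 (craft nail): nail=2
After 8 (consume 2 nail): (empty)
After 9 (gather 2 bone): bone=2
After 10 (gather 3 quartz): bone=2 quartz=3

Answer: bone=2 quartz=3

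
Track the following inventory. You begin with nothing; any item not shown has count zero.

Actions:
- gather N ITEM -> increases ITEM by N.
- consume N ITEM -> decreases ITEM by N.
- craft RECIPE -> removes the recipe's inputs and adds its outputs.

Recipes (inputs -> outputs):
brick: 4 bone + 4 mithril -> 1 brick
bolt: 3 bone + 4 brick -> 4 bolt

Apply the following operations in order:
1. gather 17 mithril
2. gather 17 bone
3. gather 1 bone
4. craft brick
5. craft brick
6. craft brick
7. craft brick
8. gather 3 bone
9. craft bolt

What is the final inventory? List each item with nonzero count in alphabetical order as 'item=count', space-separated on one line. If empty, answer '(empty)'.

Answer: bolt=4 bone=2 mithril=1

Derivation:
After 1 (gather 17 mithril): mithril=17
After 2 (gather 17 bone): bone=17 mithril=17
After 3 (gather 1 bone): bone=18 mithril=17
After 4 (craft brick): bone=14 brick=1 mithril=13
After 5 (craft brick): bone=10 brick=2 mithril=9
After 6 (craft brick): bone=6 brick=3 mithril=5
After 7 (craft brick): bone=2 brick=4 mithril=1
After 8 (gather 3 bone): bone=5 brick=4 mithril=1
After 9 (craft bolt): bolt=4 bone=2 mithril=1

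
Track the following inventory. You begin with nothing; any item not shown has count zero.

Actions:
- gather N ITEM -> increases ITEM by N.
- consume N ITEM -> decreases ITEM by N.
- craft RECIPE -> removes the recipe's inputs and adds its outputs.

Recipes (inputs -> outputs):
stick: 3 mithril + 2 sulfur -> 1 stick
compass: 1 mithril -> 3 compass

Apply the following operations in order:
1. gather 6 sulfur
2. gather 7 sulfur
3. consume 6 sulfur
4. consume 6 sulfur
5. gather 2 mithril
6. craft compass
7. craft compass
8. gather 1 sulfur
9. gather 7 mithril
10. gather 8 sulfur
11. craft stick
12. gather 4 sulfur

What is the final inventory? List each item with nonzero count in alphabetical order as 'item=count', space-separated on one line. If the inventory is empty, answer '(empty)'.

After 1 (gather 6 sulfur): sulfur=6
After 2 (gather 7 sulfur): sulfur=13
After 3 (consume 6 sulfur): sulfur=7
After 4 (consume 6 sulfur): sulfur=1
After 5 (gather 2 mithril): mithril=2 sulfur=1
After 6 (craft compass): compass=3 mithril=1 sulfur=1
After 7 (craft compass): compass=6 sulfur=1
After 8 (gather 1 sulfur): compass=6 sulfur=2
After 9 (gather 7 mithril): compass=6 mithril=7 sulfur=2
After 10 (gather 8 sulfur): compass=6 mithril=7 sulfur=10
After 11 (craft stick): compass=6 mithril=4 stick=1 sulfur=8
After 12 (gather 4 sulfur): compass=6 mithril=4 stick=1 sulfur=12

Answer: compass=6 mithril=4 stick=1 sulfur=12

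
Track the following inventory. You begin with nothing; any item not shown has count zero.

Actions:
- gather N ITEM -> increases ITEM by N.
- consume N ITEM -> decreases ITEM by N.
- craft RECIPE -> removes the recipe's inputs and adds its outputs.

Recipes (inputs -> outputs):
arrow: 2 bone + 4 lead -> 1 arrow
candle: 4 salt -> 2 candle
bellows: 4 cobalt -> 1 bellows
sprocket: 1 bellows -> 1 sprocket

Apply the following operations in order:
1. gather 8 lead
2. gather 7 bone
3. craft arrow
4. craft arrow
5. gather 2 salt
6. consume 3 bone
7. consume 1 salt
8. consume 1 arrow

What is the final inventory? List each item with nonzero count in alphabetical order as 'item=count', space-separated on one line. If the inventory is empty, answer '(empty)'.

Answer: arrow=1 salt=1

Derivation:
After 1 (gather 8 lead): lead=8
After 2 (gather 7 bone): bone=7 lead=8
After 3 (craft arrow): arrow=1 bone=5 lead=4
After 4 (craft arrow): arrow=2 bone=3
After 5 (gather 2 salt): arrow=2 bone=3 salt=2
After 6 (consume 3 bone): arrow=2 salt=2
After 7 (consume 1 salt): arrow=2 salt=1
After 8 (consume 1 arrow): arrow=1 salt=1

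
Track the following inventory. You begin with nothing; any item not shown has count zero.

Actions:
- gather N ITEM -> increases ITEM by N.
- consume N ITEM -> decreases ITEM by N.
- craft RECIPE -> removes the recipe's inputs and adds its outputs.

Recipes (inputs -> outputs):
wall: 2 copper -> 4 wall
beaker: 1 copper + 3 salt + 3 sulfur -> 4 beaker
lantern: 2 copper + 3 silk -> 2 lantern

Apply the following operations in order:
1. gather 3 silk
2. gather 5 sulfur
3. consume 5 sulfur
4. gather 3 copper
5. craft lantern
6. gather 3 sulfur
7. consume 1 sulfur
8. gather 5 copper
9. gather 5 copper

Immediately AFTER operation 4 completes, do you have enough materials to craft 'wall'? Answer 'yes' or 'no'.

After 1 (gather 3 silk): silk=3
After 2 (gather 5 sulfur): silk=3 sulfur=5
After 3 (consume 5 sulfur): silk=3
After 4 (gather 3 copper): copper=3 silk=3

Answer: yes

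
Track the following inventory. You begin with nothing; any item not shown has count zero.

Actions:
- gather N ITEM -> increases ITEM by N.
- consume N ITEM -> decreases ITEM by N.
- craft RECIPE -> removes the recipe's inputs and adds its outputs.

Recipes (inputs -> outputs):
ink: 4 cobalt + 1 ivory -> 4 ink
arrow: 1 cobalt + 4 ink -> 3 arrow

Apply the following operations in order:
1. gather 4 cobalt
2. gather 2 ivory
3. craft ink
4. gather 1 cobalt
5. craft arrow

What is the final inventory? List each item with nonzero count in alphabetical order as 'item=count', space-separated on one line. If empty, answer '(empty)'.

After 1 (gather 4 cobalt): cobalt=4
After 2 (gather 2 ivory): cobalt=4 ivory=2
After 3 (craft ink): ink=4 ivory=1
After 4 (gather 1 cobalt): cobalt=1 ink=4 ivory=1
After 5 (craft arrow): arrow=3 ivory=1

Answer: arrow=3 ivory=1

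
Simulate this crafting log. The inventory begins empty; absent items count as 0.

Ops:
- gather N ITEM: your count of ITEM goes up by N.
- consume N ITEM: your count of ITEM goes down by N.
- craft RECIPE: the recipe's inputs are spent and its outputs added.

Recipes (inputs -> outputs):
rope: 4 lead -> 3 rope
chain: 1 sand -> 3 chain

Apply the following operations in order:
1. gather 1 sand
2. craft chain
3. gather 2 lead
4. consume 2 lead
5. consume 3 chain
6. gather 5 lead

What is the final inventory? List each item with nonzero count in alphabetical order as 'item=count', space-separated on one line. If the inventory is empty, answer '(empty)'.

After 1 (gather 1 sand): sand=1
After 2 (craft chain): chain=3
After 3 (gather 2 lead): chain=3 lead=2
After 4 (consume 2 lead): chain=3
After 5 (consume 3 chain): (empty)
After 6 (gather 5 lead): lead=5

Answer: lead=5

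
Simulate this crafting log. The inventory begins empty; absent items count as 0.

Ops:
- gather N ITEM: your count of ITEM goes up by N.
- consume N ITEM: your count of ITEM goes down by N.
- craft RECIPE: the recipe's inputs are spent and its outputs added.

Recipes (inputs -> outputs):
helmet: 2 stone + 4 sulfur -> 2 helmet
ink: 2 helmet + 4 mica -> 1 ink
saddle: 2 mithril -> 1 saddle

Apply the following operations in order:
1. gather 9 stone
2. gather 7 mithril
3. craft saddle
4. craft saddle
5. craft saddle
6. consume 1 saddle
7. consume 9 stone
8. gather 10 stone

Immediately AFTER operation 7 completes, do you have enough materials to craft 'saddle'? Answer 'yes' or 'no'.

After 1 (gather 9 stone): stone=9
After 2 (gather 7 mithril): mithril=7 stone=9
After 3 (craft saddle): mithril=5 saddle=1 stone=9
After 4 (craft saddle): mithril=3 saddle=2 stone=9
After 5 (craft saddle): mithril=1 saddle=3 stone=9
After 6 (consume 1 saddle): mithril=1 saddle=2 stone=9
After 7 (consume 9 stone): mithril=1 saddle=2

Answer: no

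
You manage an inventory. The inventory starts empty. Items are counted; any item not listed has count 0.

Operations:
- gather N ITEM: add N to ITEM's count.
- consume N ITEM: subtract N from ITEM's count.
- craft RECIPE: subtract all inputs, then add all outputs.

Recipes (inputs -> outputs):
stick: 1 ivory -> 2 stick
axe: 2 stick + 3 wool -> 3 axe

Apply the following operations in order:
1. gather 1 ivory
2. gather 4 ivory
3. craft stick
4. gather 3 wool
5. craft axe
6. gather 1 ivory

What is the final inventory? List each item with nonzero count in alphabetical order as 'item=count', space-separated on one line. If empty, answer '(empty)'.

After 1 (gather 1 ivory): ivory=1
After 2 (gather 4 ivory): ivory=5
After 3 (craft stick): ivory=4 stick=2
After 4 (gather 3 wool): ivory=4 stick=2 wool=3
After 5 (craft axe): axe=3 ivory=4
After 6 (gather 1 ivory): axe=3 ivory=5

Answer: axe=3 ivory=5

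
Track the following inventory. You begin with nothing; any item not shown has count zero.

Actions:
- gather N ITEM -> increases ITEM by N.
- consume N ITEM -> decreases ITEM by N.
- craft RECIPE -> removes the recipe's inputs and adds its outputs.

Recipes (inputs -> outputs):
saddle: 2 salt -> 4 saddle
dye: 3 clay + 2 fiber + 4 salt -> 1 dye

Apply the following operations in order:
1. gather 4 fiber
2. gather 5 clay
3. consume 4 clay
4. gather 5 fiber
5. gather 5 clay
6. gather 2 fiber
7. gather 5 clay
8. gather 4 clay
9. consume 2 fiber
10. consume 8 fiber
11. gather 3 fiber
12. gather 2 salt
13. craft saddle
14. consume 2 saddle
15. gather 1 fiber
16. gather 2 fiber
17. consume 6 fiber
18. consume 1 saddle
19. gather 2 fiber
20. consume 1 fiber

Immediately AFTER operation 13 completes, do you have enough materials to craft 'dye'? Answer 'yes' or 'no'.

Answer: no

Derivation:
After 1 (gather 4 fiber): fiber=4
After 2 (gather 5 clay): clay=5 fiber=4
After 3 (consume 4 clay): clay=1 fiber=4
After 4 (gather 5 fiber): clay=1 fiber=9
After 5 (gather 5 clay): clay=6 fiber=9
After 6 (gather 2 fiber): clay=6 fiber=11
After 7 (gather 5 clay): clay=11 fiber=11
After 8 (gather 4 clay): clay=15 fiber=11
After 9 (consume 2 fiber): clay=15 fiber=9
After 10 (consume 8 fiber): clay=15 fiber=1
After 11 (gather 3 fiber): clay=15 fiber=4
After 12 (gather 2 salt): clay=15 fiber=4 salt=2
After 13 (craft saddle): clay=15 fiber=4 saddle=4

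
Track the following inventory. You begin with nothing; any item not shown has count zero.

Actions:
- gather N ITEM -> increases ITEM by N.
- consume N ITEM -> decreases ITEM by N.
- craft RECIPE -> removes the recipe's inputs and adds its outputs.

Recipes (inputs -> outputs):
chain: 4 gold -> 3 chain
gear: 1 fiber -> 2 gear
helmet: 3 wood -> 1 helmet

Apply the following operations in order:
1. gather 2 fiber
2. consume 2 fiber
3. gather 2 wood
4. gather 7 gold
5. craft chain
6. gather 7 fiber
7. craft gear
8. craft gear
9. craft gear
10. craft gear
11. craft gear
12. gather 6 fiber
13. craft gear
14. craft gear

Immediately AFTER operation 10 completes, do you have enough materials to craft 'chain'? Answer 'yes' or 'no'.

After 1 (gather 2 fiber): fiber=2
After 2 (consume 2 fiber): (empty)
After 3 (gather 2 wood): wood=2
After 4 (gather 7 gold): gold=7 wood=2
After 5 (craft chain): chain=3 gold=3 wood=2
After 6 (gather 7 fiber): chain=3 fiber=7 gold=3 wood=2
After 7 (craft gear): chain=3 fiber=6 gear=2 gold=3 wood=2
After 8 (craft gear): chain=3 fiber=5 gear=4 gold=3 wood=2
After 9 (craft gear): chain=3 fiber=4 gear=6 gold=3 wood=2
After 10 (craft gear): chain=3 fiber=3 gear=8 gold=3 wood=2

Answer: no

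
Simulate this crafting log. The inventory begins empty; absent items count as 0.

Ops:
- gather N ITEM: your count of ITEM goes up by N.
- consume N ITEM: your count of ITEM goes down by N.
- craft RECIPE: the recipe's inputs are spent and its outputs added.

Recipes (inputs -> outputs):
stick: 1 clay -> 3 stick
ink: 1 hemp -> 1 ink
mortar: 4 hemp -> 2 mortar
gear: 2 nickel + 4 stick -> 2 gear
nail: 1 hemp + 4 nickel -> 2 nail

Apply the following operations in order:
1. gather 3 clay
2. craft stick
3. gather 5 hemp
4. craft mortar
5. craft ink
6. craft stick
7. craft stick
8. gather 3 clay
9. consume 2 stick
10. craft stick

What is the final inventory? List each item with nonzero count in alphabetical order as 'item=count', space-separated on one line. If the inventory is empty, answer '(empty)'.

After 1 (gather 3 clay): clay=3
After 2 (craft stick): clay=2 stick=3
After 3 (gather 5 hemp): clay=2 hemp=5 stick=3
After 4 (craft mortar): clay=2 hemp=1 mortar=2 stick=3
After 5 (craft ink): clay=2 ink=1 mortar=2 stick=3
After 6 (craft stick): clay=1 ink=1 mortar=2 stick=6
After 7 (craft stick): ink=1 mortar=2 stick=9
After 8 (gather 3 clay): clay=3 ink=1 mortar=2 stick=9
After 9 (consume 2 stick): clay=3 ink=1 mortar=2 stick=7
After 10 (craft stick): clay=2 ink=1 mortar=2 stick=10

Answer: clay=2 ink=1 mortar=2 stick=10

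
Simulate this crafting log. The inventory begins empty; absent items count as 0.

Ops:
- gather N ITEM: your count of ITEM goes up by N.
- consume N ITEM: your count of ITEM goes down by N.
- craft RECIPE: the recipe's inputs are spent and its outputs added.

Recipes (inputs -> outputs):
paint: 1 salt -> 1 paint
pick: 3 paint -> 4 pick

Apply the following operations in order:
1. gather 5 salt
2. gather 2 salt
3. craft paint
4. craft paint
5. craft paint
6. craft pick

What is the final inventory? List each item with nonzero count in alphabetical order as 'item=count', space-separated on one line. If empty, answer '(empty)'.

Answer: pick=4 salt=4

Derivation:
After 1 (gather 5 salt): salt=5
After 2 (gather 2 salt): salt=7
After 3 (craft paint): paint=1 salt=6
After 4 (craft paint): paint=2 salt=5
After 5 (craft paint): paint=3 salt=4
After 6 (craft pick): pick=4 salt=4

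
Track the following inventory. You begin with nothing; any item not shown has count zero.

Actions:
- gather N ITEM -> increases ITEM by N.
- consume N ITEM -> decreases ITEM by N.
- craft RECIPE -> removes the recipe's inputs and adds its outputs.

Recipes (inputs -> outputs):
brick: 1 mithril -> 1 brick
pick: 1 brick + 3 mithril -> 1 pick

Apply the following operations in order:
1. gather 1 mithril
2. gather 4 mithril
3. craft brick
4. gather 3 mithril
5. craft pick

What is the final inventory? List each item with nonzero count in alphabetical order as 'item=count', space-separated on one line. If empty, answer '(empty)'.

After 1 (gather 1 mithril): mithril=1
After 2 (gather 4 mithril): mithril=5
After 3 (craft brick): brick=1 mithril=4
After 4 (gather 3 mithril): brick=1 mithril=7
After 5 (craft pick): mithril=4 pick=1

Answer: mithril=4 pick=1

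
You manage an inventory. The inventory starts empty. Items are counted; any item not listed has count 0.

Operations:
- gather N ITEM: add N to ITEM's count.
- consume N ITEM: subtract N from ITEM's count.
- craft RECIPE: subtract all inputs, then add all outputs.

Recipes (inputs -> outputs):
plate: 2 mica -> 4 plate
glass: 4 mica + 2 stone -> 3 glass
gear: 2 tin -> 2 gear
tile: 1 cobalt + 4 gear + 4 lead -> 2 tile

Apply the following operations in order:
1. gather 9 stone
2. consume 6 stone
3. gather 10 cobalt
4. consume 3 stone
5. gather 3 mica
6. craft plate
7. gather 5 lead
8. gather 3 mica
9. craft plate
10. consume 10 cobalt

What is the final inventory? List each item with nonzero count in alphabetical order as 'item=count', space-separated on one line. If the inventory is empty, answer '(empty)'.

After 1 (gather 9 stone): stone=9
After 2 (consume 6 stone): stone=3
After 3 (gather 10 cobalt): cobalt=10 stone=3
After 4 (consume 3 stone): cobalt=10
After 5 (gather 3 mica): cobalt=10 mica=3
After 6 (craft plate): cobalt=10 mica=1 plate=4
After 7 (gather 5 lead): cobalt=10 lead=5 mica=1 plate=4
After 8 (gather 3 mica): cobalt=10 lead=5 mica=4 plate=4
After 9 (craft plate): cobalt=10 lead=5 mica=2 plate=8
After 10 (consume 10 cobalt): lead=5 mica=2 plate=8

Answer: lead=5 mica=2 plate=8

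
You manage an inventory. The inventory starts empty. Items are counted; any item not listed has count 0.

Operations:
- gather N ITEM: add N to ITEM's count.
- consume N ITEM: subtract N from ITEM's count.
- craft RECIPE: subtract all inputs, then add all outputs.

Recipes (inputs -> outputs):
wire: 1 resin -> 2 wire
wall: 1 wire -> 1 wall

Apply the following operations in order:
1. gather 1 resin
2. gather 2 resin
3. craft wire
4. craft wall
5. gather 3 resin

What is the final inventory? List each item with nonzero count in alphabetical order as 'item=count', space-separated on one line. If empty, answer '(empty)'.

After 1 (gather 1 resin): resin=1
After 2 (gather 2 resin): resin=3
After 3 (craft wire): resin=2 wire=2
After 4 (craft wall): resin=2 wall=1 wire=1
After 5 (gather 3 resin): resin=5 wall=1 wire=1

Answer: resin=5 wall=1 wire=1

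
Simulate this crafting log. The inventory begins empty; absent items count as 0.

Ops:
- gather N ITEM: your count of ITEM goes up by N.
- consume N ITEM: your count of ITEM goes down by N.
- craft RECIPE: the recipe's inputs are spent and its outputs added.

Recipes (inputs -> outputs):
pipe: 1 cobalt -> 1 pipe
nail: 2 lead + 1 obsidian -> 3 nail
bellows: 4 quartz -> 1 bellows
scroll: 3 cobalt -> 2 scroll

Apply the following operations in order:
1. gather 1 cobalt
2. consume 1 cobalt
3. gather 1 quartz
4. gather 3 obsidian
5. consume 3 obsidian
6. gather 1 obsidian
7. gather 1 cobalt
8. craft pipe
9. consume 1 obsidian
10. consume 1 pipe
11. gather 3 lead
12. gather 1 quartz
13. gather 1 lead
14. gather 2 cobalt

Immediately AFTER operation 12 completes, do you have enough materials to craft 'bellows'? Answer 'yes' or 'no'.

Answer: no

Derivation:
After 1 (gather 1 cobalt): cobalt=1
After 2 (consume 1 cobalt): (empty)
After 3 (gather 1 quartz): quartz=1
After 4 (gather 3 obsidian): obsidian=3 quartz=1
After 5 (consume 3 obsidian): quartz=1
After 6 (gather 1 obsidian): obsidian=1 quartz=1
After 7 (gather 1 cobalt): cobalt=1 obsidian=1 quartz=1
After 8 (craft pipe): obsidian=1 pipe=1 quartz=1
After 9 (consume 1 obsidian): pipe=1 quartz=1
After 10 (consume 1 pipe): quartz=1
After 11 (gather 3 lead): lead=3 quartz=1
After 12 (gather 1 quartz): lead=3 quartz=2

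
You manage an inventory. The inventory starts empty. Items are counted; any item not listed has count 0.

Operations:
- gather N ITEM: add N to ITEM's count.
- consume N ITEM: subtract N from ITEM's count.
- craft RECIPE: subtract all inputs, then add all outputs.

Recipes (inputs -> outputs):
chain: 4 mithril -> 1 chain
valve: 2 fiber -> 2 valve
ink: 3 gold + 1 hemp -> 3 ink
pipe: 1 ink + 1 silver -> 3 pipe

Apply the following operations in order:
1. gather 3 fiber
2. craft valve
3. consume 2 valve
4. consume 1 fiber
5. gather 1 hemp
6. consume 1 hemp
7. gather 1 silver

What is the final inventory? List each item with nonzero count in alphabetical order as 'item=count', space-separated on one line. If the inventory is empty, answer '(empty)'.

After 1 (gather 3 fiber): fiber=3
After 2 (craft valve): fiber=1 valve=2
After 3 (consume 2 valve): fiber=1
After 4 (consume 1 fiber): (empty)
After 5 (gather 1 hemp): hemp=1
After 6 (consume 1 hemp): (empty)
After 7 (gather 1 silver): silver=1

Answer: silver=1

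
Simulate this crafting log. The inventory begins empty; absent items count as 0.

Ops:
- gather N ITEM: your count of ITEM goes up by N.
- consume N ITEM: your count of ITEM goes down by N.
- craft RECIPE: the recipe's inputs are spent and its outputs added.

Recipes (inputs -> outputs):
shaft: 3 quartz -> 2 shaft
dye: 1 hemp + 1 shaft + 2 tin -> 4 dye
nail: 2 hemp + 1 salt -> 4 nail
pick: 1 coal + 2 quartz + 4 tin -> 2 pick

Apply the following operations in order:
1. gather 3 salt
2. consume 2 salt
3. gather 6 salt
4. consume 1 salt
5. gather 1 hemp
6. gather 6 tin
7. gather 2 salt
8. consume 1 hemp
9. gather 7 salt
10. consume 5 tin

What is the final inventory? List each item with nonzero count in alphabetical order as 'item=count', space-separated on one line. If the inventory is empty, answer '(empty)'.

After 1 (gather 3 salt): salt=3
After 2 (consume 2 salt): salt=1
After 3 (gather 6 salt): salt=7
After 4 (consume 1 salt): salt=6
After 5 (gather 1 hemp): hemp=1 salt=6
After 6 (gather 6 tin): hemp=1 salt=6 tin=6
After 7 (gather 2 salt): hemp=1 salt=8 tin=6
After 8 (consume 1 hemp): salt=8 tin=6
After 9 (gather 7 salt): salt=15 tin=6
After 10 (consume 5 tin): salt=15 tin=1

Answer: salt=15 tin=1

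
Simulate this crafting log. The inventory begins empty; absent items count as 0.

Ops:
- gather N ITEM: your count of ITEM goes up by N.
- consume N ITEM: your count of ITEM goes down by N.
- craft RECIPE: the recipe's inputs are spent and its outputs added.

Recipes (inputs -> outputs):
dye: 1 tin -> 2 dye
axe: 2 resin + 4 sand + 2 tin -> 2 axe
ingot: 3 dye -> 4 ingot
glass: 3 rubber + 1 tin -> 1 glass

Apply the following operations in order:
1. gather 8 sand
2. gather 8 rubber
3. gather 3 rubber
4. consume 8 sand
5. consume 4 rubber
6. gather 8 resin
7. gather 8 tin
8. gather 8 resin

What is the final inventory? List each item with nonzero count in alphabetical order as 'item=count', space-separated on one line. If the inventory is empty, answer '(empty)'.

Answer: resin=16 rubber=7 tin=8

Derivation:
After 1 (gather 8 sand): sand=8
After 2 (gather 8 rubber): rubber=8 sand=8
After 3 (gather 3 rubber): rubber=11 sand=8
After 4 (consume 8 sand): rubber=11
After 5 (consume 4 rubber): rubber=7
After 6 (gather 8 resin): resin=8 rubber=7
After 7 (gather 8 tin): resin=8 rubber=7 tin=8
After 8 (gather 8 resin): resin=16 rubber=7 tin=8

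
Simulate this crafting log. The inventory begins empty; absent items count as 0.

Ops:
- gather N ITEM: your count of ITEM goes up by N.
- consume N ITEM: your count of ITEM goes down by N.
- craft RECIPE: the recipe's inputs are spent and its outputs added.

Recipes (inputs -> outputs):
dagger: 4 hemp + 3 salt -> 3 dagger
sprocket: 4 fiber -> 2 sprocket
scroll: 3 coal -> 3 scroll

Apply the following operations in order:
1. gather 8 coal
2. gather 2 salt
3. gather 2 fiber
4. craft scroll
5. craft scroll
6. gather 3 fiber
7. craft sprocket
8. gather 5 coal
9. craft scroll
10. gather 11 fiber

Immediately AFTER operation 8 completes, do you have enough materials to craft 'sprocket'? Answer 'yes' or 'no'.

After 1 (gather 8 coal): coal=8
After 2 (gather 2 salt): coal=8 salt=2
After 3 (gather 2 fiber): coal=8 fiber=2 salt=2
After 4 (craft scroll): coal=5 fiber=2 salt=2 scroll=3
After 5 (craft scroll): coal=2 fiber=2 salt=2 scroll=6
After 6 (gather 3 fiber): coal=2 fiber=5 salt=2 scroll=6
After 7 (craft sprocket): coal=2 fiber=1 salt=2 scroll=6 sprocket=2
After 8 (gather 5 coal): coal=7 fiber=1 salt=2 scroll=6 sprocket=2

Answer: no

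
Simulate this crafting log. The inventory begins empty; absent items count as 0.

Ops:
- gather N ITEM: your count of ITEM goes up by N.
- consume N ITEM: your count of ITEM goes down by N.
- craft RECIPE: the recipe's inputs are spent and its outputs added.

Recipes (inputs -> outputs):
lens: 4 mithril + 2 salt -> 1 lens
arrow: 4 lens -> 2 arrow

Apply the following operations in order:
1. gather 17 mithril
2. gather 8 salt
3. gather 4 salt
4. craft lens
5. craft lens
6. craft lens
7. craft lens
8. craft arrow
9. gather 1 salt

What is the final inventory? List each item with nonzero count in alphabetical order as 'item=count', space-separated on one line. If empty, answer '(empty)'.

After 1 (gather 17 mithril): mithril=17
After 2 (gather 8 salt): mithril=17 salt=8
After 3 (gather 4 salt): mithril=17 salt=12
After 4 (craft lens): lens=1 mithril=13 salt=10
After 5 (craft lens): lens=2 mithril=9 salt=8
After 6 (craft lens): lens=3 mithril=5 salt=6
After 7 (craft lens): lens=4 mithril=1 salt=4
After 8 (craft arrow): arrow=2 mithril=1 salt=4
After 9 (gather 1 salt): arrow=2 mithril=1 salt=5

Answer: arrow=2 mithril=1 salt=5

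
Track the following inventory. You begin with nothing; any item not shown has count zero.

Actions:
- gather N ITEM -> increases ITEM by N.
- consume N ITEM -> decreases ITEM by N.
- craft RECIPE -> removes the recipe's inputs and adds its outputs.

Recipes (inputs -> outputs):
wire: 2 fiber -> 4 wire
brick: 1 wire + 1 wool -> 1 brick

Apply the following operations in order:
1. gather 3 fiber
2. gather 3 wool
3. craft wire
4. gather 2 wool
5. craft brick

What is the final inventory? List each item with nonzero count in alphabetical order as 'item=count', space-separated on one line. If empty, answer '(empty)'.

After 1 (gather 3 fiber): fiber=3
After 2 (gather 3 wool): fiber=3 wool=3
After 3 (craft wire): fiber=1 wire=4 wool=3
After 4 (gather 2 wool): fiber=1 wire=4 wool=5
After 5 (craft brick): brick=1 fiber=1 wire=3 wool=4

Answer: brick=1 fiber=1 wire=3 wool=4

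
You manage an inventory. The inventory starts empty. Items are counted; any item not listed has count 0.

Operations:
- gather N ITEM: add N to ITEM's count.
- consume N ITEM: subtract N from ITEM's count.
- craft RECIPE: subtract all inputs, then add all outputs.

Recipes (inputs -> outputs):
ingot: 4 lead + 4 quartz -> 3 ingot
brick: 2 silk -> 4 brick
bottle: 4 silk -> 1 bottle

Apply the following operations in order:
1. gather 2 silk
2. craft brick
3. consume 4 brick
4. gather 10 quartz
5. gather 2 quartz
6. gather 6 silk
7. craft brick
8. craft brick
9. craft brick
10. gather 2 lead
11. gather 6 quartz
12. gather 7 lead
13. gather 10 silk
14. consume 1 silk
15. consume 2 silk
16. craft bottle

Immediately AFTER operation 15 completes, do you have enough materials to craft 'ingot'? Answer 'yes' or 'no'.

After 1 (gather 2 silk): silk=2
After 2 (craft brick): brick=4
After 3 (consume 4 brick): (empty)
After 4 (gather 10 quartz): quartz=10
After 5 (gather 2 quartz): quartz=12
After 6 (gather 6 silk): quartz=12 silk=6
After 7 (craft brick): brick=4 quartz=12 silk=4
After 8 (craft brick): brick=8 quartz=12 silk=2
After 9 (craft brick): brick=12 quartz=12
After 10 (gather 2 lead): brick=12 lead=2 quartz=12
After 11 (gather 6 quartz): brick=12 lead=2 quartz=18
After 12 (gather 7 lead): brick=12 lead=9 quartz=18
After 13 (gather 10 silk): brick=12 lead=9 quartz=18 silk=10
After 14 (consume 1 silk): brick=12 lead=9 quartz=18 silk=9
After 15 (consume 2 silk): brick=12 lead=9 quartz=18 silk=7

Answer: yes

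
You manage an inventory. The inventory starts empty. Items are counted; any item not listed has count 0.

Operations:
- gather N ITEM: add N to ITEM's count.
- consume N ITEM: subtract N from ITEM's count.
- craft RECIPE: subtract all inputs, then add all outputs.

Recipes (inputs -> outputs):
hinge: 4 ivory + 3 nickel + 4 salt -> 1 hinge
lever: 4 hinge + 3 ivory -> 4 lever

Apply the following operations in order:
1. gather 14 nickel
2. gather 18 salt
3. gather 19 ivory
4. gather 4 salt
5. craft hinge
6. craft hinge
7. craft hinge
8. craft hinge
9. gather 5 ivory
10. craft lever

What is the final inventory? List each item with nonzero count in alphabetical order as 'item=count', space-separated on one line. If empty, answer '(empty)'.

Answer: ivory=5 lever=4 nickel=2 salt=6

Derivation:
After 1 (gather 14 nickel): nickel=14
After 2 (gather 18 salt): nickel=14 salt=18
After 3 (gather 19 ivory): ivory=19 nickel=14 salt=18
After 4 (gather 4 salt): ivory=19 nickel=14 salt=22
After 5 (craft hinge): hinge=1 ivory=15 nickel=11 salt=18
After 6 (craft hinge): hinge=2 ivory=11 nickel=8 salt=14
After 7 (craft hinge): hinge=3 ivory=7 nickel=5 salt=10
After 8 (craft hinge): hinge=4 ivory=3 nickel=2 salt=6
After 9 (gather 5 ivory): hinge=4 ivory=8 nickel=2 salt=6
After 10 (craft lever): ivory=5 lever=4 nickel=2 salt=6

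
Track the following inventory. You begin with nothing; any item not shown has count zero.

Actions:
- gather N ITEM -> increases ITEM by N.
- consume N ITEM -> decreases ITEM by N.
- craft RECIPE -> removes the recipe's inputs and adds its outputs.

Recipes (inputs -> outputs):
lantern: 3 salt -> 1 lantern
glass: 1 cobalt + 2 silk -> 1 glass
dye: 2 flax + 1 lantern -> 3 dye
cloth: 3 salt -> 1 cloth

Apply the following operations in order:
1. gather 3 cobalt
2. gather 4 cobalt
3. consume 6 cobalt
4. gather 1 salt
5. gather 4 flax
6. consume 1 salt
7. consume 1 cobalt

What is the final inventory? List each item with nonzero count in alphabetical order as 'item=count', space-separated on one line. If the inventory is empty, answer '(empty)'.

Answer: flax=4

Derivation:
After 1 (gather 3 cobalt): cobalt=3
After 2 (gather 4 cobalt): cobalt=7
After 3 (consume 6 cobalt): cobalt=1
After 4 (gather 1 salt): cobalt=1 salt=1
After 5 (gather 4 flax): cobalt=1 flax=4 salt=1
After 6 (consume 1 salt): cobalt=1 flax=4
After 7 (consume 1 cobalt): flax=4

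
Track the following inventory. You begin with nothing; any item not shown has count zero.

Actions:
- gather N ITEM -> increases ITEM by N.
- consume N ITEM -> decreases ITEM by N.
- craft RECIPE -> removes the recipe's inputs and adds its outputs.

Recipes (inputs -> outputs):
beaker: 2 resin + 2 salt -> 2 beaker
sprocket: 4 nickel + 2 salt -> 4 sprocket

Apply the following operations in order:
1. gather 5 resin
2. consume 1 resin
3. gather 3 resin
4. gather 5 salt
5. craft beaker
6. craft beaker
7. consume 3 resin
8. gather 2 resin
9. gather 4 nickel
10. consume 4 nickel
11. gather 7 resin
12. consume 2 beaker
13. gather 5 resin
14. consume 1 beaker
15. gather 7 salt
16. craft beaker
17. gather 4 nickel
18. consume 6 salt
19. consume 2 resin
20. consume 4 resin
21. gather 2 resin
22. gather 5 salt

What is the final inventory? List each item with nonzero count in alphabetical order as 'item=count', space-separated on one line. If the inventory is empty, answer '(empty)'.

Answer: beaker=3 nickel=4 resin=8 salt=5

Derivation:
After 1 (gather 5 resin): resin=5
After 2 (consume 1 resin): resin=4
After 3 (gather 3 resin): resin=7
After 4 (gather 5 salt): resin=7 salt=5
After 5 (craft beaker): beaker=2 resin=5 salt=3
After 6 (craft beaker): beaker=4 resin=3 salt=1
After 7 (consume 3 resin): beaker=4 salt=1
After 8 (gather 2 resin): beaker=4 resin=2 salt=1
After 9 (gather 4 nickel): beaker=4 nickel=4 resin=2 salt=1
After 10 (consume 4 nickel): beaker=4 resin=2 salt=1
After 11 (gather 7 resin): beaker=4 resin=9 salt=1
After 12 (consume 2 beaker): beaker=2 resin=9 salt=1
After 13 (gather 5 resin): beaker=2 resin=14 salt=1
After 14 (consume 1 beaker): beaker=1 resin=14 salt=1
After 15 (gather 7 salt): beaker=1 resin=14 salt=8
After 16 (craft beaker): beaker=3 resin=12 salt=6
After 17 (gather 4 nickel): beaker=3 nickel=4 resin=12 salt=6
After 18 (consume 6 salt): beaker=3 nickel=4 resin=12
After 19 (consume 2 resin): beaker=3 nickel=4 resin=10
After 20 (consume 4 resin): beaker=3 nickel=4 resin=6
After 21 (gather 2 resin): beaker=3 nickel=4 resin=8
After 22 (gather 5 salt): beaker=3 nickel=4 resin=8 salt=5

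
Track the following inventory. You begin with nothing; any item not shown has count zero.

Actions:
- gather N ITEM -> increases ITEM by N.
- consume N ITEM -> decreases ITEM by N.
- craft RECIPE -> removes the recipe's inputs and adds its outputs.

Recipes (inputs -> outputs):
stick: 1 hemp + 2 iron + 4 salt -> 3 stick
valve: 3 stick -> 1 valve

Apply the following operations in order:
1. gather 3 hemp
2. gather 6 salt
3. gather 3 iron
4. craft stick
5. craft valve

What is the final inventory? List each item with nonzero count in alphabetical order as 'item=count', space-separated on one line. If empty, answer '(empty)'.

After 1 (gather 3 hemp): hemp=3
After 2 (gather 6 salt): hemp=3 salt=6
After 3 (gather 3 iron): hemp=3 iron=3 salt=6
After 4 (craft stick): hemp=2 iron=1 salt=2 stick=3
After 5 (craft valve): hemp=2 iron=1 salt=2 valve=1

Answer: hemp=2 iron=1 salt=2 valve=1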